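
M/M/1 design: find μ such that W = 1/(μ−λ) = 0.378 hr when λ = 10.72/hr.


W = 1/(μ−λ) ⇒ μ − λ = 1/W = 1/0.378 = 2.6455
μ = λ + 1/W = 10.72 + 2.6455 = 13.3655 per hr

Final: 13.3655 /hr


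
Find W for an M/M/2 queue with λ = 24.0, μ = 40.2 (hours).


a = 0.5970; ρ = 0.2985; P₀ = 0.540230
Lq = P₀·a^c·ρ/(c!(1−ρ)²) = 0.05840
Wq = Lq/λ = 0.05840/24.0 = 0.002433 hr
W = Wq + 1/μ = 0.002433 + 0.02488 = 0.02731 hr

Final: 0.02731 hr


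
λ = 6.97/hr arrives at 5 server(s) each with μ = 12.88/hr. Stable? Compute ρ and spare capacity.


Total capacity cμ = 5·12.88 = 64.40/hr
ρ = λ/(cμ) = 6.97/64.40 = 0.1082
Stable ⇔ ρ < 1: YES
Spare capacity = cμ − λ = 64.40 − 6.97 = 57.43/hr

Final: ρ = 0.1082; stable; margin = 57.43/hr


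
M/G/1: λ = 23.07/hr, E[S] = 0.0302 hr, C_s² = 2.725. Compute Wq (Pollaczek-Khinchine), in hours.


ρ = λ·E[S] = 23.07·0.0302 = 0.6967
E[S²] = E[S]²(1+C_s²) = 0.0302²·(1+2.725) = 0.003397
Wq = λ·E[S²]/(2(1−ρ)) = 23.07·0.003397/(2·0.3033) = 0.12921 hr

Final: 0.12921 hr


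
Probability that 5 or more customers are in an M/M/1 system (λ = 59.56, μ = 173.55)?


ρ = 59.56/173.55 = 0.3432
P(N ≥ n) = ρ^n = 0.3432^5 = 0.004760

Final: 0.004760


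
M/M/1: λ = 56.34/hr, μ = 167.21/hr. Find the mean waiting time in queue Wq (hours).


ρ = 56.34/167.21 = 0.3369
Wq = ρ/(μ−λ) = 0.3369/(167.21 − 56.34) = 0.3369/110.87 = 0.003039 hr

Final: 0.003039 hr


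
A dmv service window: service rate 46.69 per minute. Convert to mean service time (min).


Mean service time = 1/μ = 1/46.69 minute = 0.02142 minute
In minutes: 0.02142 × 1 = 0.02142 min

Final: 0.02142 min


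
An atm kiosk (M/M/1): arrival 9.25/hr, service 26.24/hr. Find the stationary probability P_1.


ρ = 9.25/26.24 = 0.3525
P_n = (1−ρ)·ρ^n = (1 − 0.3525)·0.3525^1 = 0.6475·0.352515 = 0.228248

Final: 0.228248


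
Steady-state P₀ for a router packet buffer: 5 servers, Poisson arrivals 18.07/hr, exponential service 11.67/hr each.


a = λ/μ = 18.07/11.67 = 1.5484; ρ = a/c = 0.3097
Σ_{k=0}^{4} a^k/k! (terms k=0..4) = 1.00000 + 1.54841 + 1.19879 + 0.61874 + 0.23952 = 4.60547
Tail: a^5/(5!(1−ρ)) = 8.90095/(120·0.6903) = 0.10745
P₀ = 1/(4.60547 + 0.10745) = 1/4.71292 = 0.212183

Final: 0.212183


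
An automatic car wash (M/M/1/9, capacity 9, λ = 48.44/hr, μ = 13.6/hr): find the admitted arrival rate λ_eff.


ρ = 3.5618; P_K = (1−ρ)ρ^9/(1−ρ^10) = 0.719242
λ_eff = λ(1 − P_K) = 48.44·(1 − 0.719242) = 48.44·0.280758 = 13.5999 /hr

Final: 13.5999 /hr


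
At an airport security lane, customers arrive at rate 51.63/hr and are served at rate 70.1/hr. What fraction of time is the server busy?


ρ = λ/μ = 51.63/70.1 = 0.7365

Final: 0.7365


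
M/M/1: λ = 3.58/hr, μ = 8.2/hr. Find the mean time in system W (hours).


W = 1/(μ−λ) = 1/(8.2 − 3.58) = 1/4.62 = 0.2165 hr

Final: 0.2165 hr


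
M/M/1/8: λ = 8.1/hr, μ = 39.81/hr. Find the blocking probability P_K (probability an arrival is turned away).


ρ = λ/μ = 8.1/39.81 = 0.2035
P_K = (1−ρ)ρ^K/(1−ρ^(K+1)) = (0.7965·0.000002937)/(1 − 0.0000005976)
= 0.000002340/0.999999 = 0.000002340

Final: 0.000002340


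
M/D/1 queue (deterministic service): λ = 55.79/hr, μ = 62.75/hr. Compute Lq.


ρ = 55.79/62.75 = 0.8891
M/D/1: Lq = ρ²/(2(1−ρ)) = 0.7905/(2·0.1109) = 3.56336

Final: 3.56336


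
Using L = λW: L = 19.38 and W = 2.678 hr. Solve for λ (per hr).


λ = L/W = 19.38/2.678 = 7.2367 /hr

Final: 7.2367 /hr


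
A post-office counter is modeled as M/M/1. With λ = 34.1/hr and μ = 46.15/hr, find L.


ρ = λ/μ = 34.1/46.15 = 0.7389
L = ρ/(1−ρ) = 0.7389/(1 − 0.7389) = 0.7389/0.2611 = 2.8299

Final: 2.8299


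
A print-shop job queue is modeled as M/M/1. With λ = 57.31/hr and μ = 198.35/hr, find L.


ρ = λ/μ = 57.31/198.35 = 0.2889
L = ρ/(1−ρ) = 0.2889/(1 − 0.2889) = 0.2889/0.7111 = 0.4063

Final: 0.4063


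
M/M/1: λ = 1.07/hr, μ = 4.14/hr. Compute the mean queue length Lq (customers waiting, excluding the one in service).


ρ = 1.07/4.14 = 0.2585
Lq = ρ²/(1−ρ) = 0.06680/0.7415 = 0.09008

Final: 0.09008


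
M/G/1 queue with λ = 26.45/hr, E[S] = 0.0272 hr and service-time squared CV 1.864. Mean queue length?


ρ = λ·E[S] = 26.45·0.0272 = 0.7194
Lq = ρ²(1+C_s²)/(2(1−ρ)) = 0.5176·(1+1.864)/(2·0.2806)
= 0.5176·2.8640/0.5611 = 2.64184

Final: 2.64184


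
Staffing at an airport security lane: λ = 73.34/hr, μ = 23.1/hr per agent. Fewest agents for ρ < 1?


Stability requires cμ > λ ⇔ c > λ/μ.
λ/μ = 73.34/23.1 = 3.1749
Minimum integer c = ⌊3.1749⌋ + 1 = 4
Check: 4·23.1 = 92.40 > 73.34, while 3·23.1 = 69.30 ≤ 73.34

Final: 4 servers


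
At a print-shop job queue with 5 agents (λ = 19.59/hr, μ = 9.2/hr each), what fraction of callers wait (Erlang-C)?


a = λ/μ = 2.1293; ρ = a/5 = 0.4259
P₀ = 0.117681 (from M/M/c formula)
C(c,a) = [a^c/(c!(1−ρ))]·P₀ = [43.77569/(120·0.5741)]·0.117681
= 0.63539·0.117681 = 0.074774

Final: 0.074774


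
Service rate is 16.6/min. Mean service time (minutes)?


Mean service time = 1/μ = 1/16.6 minute = 0.06024 minute
In minutes: 0.06024 × 1 = 0.06024 min

Final: 0.06024 min


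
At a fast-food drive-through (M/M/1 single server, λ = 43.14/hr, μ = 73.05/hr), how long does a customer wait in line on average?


ρ = 43.14/73.05 = 0.5906
Wq = ρ/(μ−λ) = 0.5906/(73.05 − 43.14) = 0.5906/29.91 = 0.01974 hr

Final: 0.01974 hr


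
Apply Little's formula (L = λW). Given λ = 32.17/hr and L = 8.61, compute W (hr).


W = L/λ = 8.61/32.17 = 0.2676 hr

Final: 0.2676 hr


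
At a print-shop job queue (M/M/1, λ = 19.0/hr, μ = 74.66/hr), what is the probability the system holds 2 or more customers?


ρ = 19.0/74.66 = 0.2545
P(N ≥ n) = ρ^n = 0.2545^2 = 0.064764

Final: 0.064764


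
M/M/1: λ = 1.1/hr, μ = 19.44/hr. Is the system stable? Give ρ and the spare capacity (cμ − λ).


Total capacity cμ = 1·19.44 = 19.44/hr
ρ = λ/(cμ) = 1.1/19.44 = 0.05658
Stable ⇔ ρ < 1: YES
Spare capacity = cμ − λ = 19.44 − 1.1 = 18.34/hr

Final: ρ = 0.05658; stable; margin = 18.34/hr


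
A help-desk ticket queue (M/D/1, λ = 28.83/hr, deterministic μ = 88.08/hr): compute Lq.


ρ = 28.83/88.08 = 0.3273
M/D/1: Lq = ρ²/(2(1−ρ)) = 0.1071/(2·0.6727) = 0.07963

Final: 0.07963


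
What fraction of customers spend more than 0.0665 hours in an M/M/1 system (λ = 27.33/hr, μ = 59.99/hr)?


W ~ Exponential(μ−λ) for M/M/1.
μ − λ = 59.99 − 27.33 = 32.6600
P(W > t) = e^{−(μ−λ)t} = e^{−2.1719} = 0.113962

Final: 0.113962


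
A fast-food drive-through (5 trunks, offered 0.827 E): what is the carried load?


B(5,0.827) = 0.001410 (Erlang-B)
Carried load = a(1 − B) = 0.827·(1 − 0.001410) = 0.827·0.998590 = 0.8258 E

Final: 0.8258 Erlangs


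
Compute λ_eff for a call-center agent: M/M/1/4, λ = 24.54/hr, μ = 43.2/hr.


ρ = 0.5681; P_K = (1−ρ)ρ^4/(1−ρ^5) = 0.047805
λ_eff = λ(1 − P_K) = 24.54·(1 − 0.047805) = 24.54·0.952195 = 23.3669 /hr

Final: 23.3669 /hr


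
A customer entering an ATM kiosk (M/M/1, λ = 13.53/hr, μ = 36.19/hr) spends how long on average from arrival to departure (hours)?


W = 1/(μ−λ) = 1/(36.19 − 13.53) = 1/22.66 = 0.04413 hr

Final: 0.04413 hr


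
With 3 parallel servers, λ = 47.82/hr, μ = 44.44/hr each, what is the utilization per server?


ρ = λ/(cμ) = 47.82/(3·44.44) = 47.82/133.32 = 0.3587

Final: 0.3587


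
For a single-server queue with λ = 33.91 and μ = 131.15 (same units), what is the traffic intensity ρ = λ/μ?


ρ = λ/μ = 33.91/131.15 = 0.2586

Final: 0.2586


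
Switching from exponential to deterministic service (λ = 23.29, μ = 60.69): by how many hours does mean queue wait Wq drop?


ρ = 23.29/60.69 = 0.3838
Wq(M/M/1) = ρ/(μ−λ) = 0.3838/37.40 = 0.01026 hr
Wq(M/D/1) = ρ/(2(μ−λ)) = 0.005130 hr
Savings = 0.01026 − 0.005130 = 0.005130 hr

Final: 0.005130 hr


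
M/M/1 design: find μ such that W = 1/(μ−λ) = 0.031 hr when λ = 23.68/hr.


W = 1/(μ−λ) ⇒ μ − λ = 1/W = 1/0.031 = 32.2581
μ = λ + 1/W = 23.68 + 32.2581 = 55.9381 per hr

Final: 55.9381 /hr


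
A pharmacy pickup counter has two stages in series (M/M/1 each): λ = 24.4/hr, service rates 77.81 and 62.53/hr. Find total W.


Each node sees arrival rate λ = 24.4/hr (tandem ⇒ throughput preserved).
W₁ = 1/(μ₁−λ) = 1/(77.81−24.4) = 0.01872 hr
W₂ = 1/(μ₂−λ) = 1/(62.53−24.4) = 0.02623 hr
W_total = W₁ + W₂ = 0.01872 + 0.02623 = 0.04495 hr

Final: 0.04495 hr


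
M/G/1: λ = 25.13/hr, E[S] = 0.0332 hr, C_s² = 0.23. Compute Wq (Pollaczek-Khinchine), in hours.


ρ = λ·E[S] = 25.13·0.0332 = 0.8343
E[S²] = E[S]²(1+C_s²) = 0.0332²·(1+0.23) = 0.001356
Wq = λ·E[S²]/(2(1−ρ)) = 25.13·0.001356/(2·0.1657) = 0.10282 hr

Final: 0.10282 hr


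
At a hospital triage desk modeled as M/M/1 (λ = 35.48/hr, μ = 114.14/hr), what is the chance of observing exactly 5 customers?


ρ = 35.48/114.14 = 0.3108
P_n = (1−ρ)·ρ^n = (1 − 0.3108)·0.3108^5 = 0.6892·0.002902 = 0.002000

Final: 0.002000


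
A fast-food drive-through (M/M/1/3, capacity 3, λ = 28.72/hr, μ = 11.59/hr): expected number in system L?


ρ = 28.72/11.59 = 2.4780
L = ρ[1 − (K+1)ρ^K + Kρ^(K+1)] / [(1−ρ)(1−ρ^(K+1))]
Numerator: 2.4780·(1 − 4·15.216088 + 3·37.705439) = 131.958280
Denominator: (-1.4780)·(-36.705439) = 54.250575
L = 131.958280/54.250575 = 2.4324

Final: 2.4324


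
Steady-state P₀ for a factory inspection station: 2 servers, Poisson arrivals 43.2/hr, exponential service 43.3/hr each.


a = λ/μ = 43.2/43.3 = 0.9977; ρ = a/c = 0.4988
Σ_{k=0}^{1} a^k/k! (terms k=0..1) = 1.00000 + 0.99769 = 1.99769
Tail: a^2/(2!(1−ρ)) = 0.99539/(2·0.5012) = 0.99309
P₀ = 1/(1.99769 + 0.99309) = 1/2.99078 = 0.334361

Final: 0.334361


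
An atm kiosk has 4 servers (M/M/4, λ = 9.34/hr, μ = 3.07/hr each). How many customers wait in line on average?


a = λ/μ = 3.0423; ρ = a/4 = 0.7606
P₀ = 0.035369
Lq = P₀·a^c·ρ / (c!·(1−ρ)²) = 0.035369·85.67103·0.7606/(24·0.05732)
= 1.67531

Final: 1.67531


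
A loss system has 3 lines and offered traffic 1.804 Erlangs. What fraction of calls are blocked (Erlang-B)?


B(c,a) = (a^c/c!) / Σ_{k=0}^{c} a^k/k!
a^3/3! = 0.978494
Σ terms (k=0..3): 1.00000 + 1.80400 + 1.62721 + 0.97849 = 5.409702
B = 0.978494/5.409702 = 0.180878

Final: 0.180878


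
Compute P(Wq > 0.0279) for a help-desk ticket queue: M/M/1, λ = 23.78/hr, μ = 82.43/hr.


ρ = 23.78/82.43 = 0.2885
P(Wq > t) = ρ·e^{−(μ−λ)t} = 0.2885·e^{−1.6363}
= 0.2885·0.194692 = 0.056166

Final: 0.056166


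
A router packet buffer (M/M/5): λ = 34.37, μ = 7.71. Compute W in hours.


a = 4.4578; ρ = 0.8916; P₀ = 0.005497
Lq = P₀·a^c·ρ/(c!(1−ρ)²) = 6.11554
Wq = Lq/λ = 6.11554/34.37 = 0.17793 hr
W = Wq + 1/μ = 0.17793 + 0.12970 = 0.30763 hr

Final: 0.30763 hr


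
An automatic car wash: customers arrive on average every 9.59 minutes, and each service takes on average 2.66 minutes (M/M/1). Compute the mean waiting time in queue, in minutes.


λ = 60/9.59 = 6.2565 /hr
μ = 60/2.66 = 22.5564 /hr
ρ = λ/μ = 6.2565/22.5564 = 0.2774
Wq = ρ/(μ−λ) = 0.2774/(22.5564−6.2565) = 0.01702 hr
In minutes: 0.01702·60 = 1.021 min

Final: 1.021 min


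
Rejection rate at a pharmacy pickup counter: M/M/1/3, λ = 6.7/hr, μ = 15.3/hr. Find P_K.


ρ = λ/μ = 6.7/15.3 = 0.4379
P_K = (1−ρ)ρ^K/(1−ρ^(K+1)) = (0.5621·0.083975)/(1 − 0.036773)
= 0.047202/0.963227 = 0.049004

Final: 0.049004


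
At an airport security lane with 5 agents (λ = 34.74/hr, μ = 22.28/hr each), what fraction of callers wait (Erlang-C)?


a = λ/μ = 1.5592; ρ = a/5 = 0.3118
P₀ = 0.209882 (from M/M/c formula)
C(c,a) = [a^c/(c!(1−ρ))]·P₀ = [9.21665/(120·0.6882)]·0.209882
= 0.11161·0.209882 = 0.023425

Final: 0.023425


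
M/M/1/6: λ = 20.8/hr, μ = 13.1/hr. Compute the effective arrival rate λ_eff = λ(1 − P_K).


ρ = 1.5878; P_K = (1−ρ)ρ^6/(1−ρ^7) = 0.385338
λ_eff = λ(1 − P_K) = 20.8·(1 − 0.385338) = 20.8·0.614662 = 12.7850 /hr

Final: 12.7850 /hr


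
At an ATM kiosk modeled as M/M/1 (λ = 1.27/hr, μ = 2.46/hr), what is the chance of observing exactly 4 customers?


ρ = 1.27/2.46 = 0.5163
P_n = (1−ρ)·ρ^n = (1 − 0.5163)·0.5163^4 = 0.4837·0.071035 = 0.034363

Final: 0.034363


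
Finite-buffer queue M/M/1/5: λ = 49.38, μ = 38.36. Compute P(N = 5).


ρ = λ/μ = 49.38/38.36 = 1.2873
P_K = (1−ρ)ρ^K/(1−ρ^(K+1)) = (-0.2873·3.534780)/(1 − 4.550246)
= -1.015466/-3.550246 = 0.286027

Final: 0.286027


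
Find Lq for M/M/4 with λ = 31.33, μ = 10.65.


a = λ/μ = 2.9418; ρ = a/4 = 0.7354
P₀ = 0.041140
Lq = P₀·a^c·ρ / (c!·(1−ρ)²) = 0.041140·74.89333·0.7354/(24·0.06999)
= 1.34901

Final: 1.34901


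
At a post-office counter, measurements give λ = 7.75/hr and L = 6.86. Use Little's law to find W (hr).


W = L/λ = 6.86/7.75 = 0.8852 hr

Final: 0.8852 hr


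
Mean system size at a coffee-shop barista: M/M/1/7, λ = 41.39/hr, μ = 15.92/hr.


ρ = 41.39/15.92 = 2.5999
L = ρ[1 − (K+1)ρ^K + Kρ^(K+1)] / [(1−ρ)(1−ρ^(K+1))]
Numerator: 2.5999·(1 − 8·802.909397 + 7·2087.463565) = 21292.892530
Denominator: (-1.5999)·(-2086.463565) = 3338.079586
L = 21292.892530/3338.079586 = 6.3788

Final: 6.3788


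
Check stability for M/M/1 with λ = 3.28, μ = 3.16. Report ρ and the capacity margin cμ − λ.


Total capacity cμ = 1·3.16 = 3.16/hr
ρ = λ/(cμ) = 3.28/3.16 = 1.0380
Stable ⇔ ρ < 1: NO
Spare capacity = cμ − λ = 3.16 − 3.28 = -0.12/hr

Final: ρ = 1.0380; unstable; margin = -0.12/hr


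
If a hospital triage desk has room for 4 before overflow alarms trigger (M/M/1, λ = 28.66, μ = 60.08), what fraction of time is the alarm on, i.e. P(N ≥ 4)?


ρ = 28.66/60.08 = 0.4770
P(N ≥ n) = ρ^n = 0.4770^4 = 0.051783

Final: 0.051783


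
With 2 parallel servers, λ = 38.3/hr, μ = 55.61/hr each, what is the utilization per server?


ρ = λ/(cμ) = 38.3/(2·55.61) = 38.3/111.22 = 0.3444

Final: 0.3444


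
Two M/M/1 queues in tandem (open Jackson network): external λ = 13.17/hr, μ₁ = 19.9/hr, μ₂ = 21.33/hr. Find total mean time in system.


Each node sees arrival rate λ = 13.17/hr (tandem ⇒ throughput preserved).
W₁ = 1/(μ₁−λ) = 1/(19.9−13.17) = 0.14859 hr
W₂ = 1/(μ₂−λ) = 1/(21.33−13.17) = 0.12255 hr
W_total = W₁ + W₂ = 0.14859 + 0.12255 = 0.27114 hr

Final: 0.27114 hr


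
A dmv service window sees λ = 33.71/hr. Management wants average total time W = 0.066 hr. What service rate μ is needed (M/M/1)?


W = 1/(μ−λ) ⇒ μ − λ = 1/W = 1/0.066 = 15.1515
μ = λ + 1/W = 33.71 + 15.1515 = 48.8615 per hr

Final: 48.8615 /hr


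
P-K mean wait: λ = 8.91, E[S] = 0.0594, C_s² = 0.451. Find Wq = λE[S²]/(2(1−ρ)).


ρ = λ·E[S] = 8.91·0.0594 = 0.5293
E[S²] = E[S]²(1+C_s²) = 0.0594²·(1+0.451) = 0.005120
Wq = λ·E[S²]/(2(1−ρ)) = 8.91·0.005120/(2·0.4707) = 0.04845 hr

Final: 0.04845 hr


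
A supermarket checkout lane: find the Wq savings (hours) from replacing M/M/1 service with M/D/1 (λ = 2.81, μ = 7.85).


ρ = 2.81/7.85 = 0.3580
Wq(M/M/1) = ρ/(μ−λ) = 0.3580/5.04 = 0.07102 hr
Wq(M/D/1) = ρ/(2(μ−λ)) = 0.03551 hr
Savings = 0.07102 − 0.03551 = 0.03551 hr

Final: 0.03551 hr


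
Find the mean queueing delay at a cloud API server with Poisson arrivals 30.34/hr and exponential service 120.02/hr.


ρ = 30.34/120.02 = 0.2528
Wq = ρ/(μ−λ) = 0.2528/(120.02 − 30.34) = 0.2528/89.68 = 0.002819 hr

Final: 0.002819 hr


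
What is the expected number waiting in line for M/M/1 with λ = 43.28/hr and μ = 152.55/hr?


ρ = 43.28/152.55 = 0.2837
Lq = ρ²/(1−ρ) = 0.08049/0.7163 = 0.1124

Final: 0.1124


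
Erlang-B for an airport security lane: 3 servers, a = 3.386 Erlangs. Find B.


B(c,a) = (a^c/c!) / Σ_{k=0}^{c} a^k/k!
a^3/3! = 6.470079
Σ terms (k=0..3): 1.00000 + 3.38600 + 5.73250 + 6.47008 = 16.588577
B = 6.470079/16.588577 = 0.390032

Final: 0.390032


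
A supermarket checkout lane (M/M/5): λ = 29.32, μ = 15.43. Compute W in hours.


a = 1.9002; ρ = 0.3800; P₀ = 0.148692
Lq = P₀·a^c·ρ/(c!(1−ρ)²) = 0.03035
Wq = Lq/λ = 0.03035/29.32 = 0.001035 hr
W = Wq + 1/μ = 0.001035 + 0.06481 = 0.06584 hr

Final: 0.06584 hr


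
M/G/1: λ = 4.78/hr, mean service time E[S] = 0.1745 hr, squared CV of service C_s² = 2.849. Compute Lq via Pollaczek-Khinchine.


ρ = λ·E[S] = 4.78·0.1745 = 0.8341
Lq = ρ²(1+C_s²)/(2(1−ρ)) = 0.6957·(1+2.849)/(2·0.1659)
= 0.6957·3.8490/0.3318 = 8.07132

Final: 8.07132


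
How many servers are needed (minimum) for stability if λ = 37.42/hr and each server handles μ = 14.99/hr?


Stability requires cμ > λ ⇔ c > λ/μ.
λ/μ = 37.42/14.99 = 2.4963
Minimum integer c = ⌊2.4963⌋ + 1 = 3
Check: 3·14.99 = 44.97 > 37.42, while 2·14.99 = 29.98 ≤ 37.42

Final: 3 servers


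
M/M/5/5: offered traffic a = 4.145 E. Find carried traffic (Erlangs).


B(5,4.145) = 0.211979 (Erlang-B)
Carried load = a(1 − B) = 4.145·(1 − 0.211979) = 4.145·0.788021 = 3.2663 E

Final: 3.2663 Erlangs


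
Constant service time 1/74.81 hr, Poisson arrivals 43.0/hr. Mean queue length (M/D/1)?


ρ = 43.0/74.81 = 0.5748
M/D/1: Lq = ρ²/(2(1−ρ)) = 0.3304/(2·0.4252) = 0.38849

Final: 0.38849


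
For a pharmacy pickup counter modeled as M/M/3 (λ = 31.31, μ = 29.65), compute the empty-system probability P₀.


a = λ/μ = 31.31/29.65 = 1.0560; ρ = a/c = 0.3520
Σ_{k=0}^{2} a^k/k! (terms k=0..2) = 1.00000 + 1.05599 + 0.55755 = 2.61354
Tail: a^3/(3!(1−ρ)) = 1.17754/(6·0.6480) = 0.30286
P₀ = 1/(2.61354 + 0.30286) = 1/2.91640 = 0.342888

Final: 0.342888


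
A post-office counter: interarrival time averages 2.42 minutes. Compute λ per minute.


λ = 1/(interarrival time) in consistent units.
1 minute = 1 min, so λ = 1/2.42 = 0.4132 per minute

Final: 0.4132 /min


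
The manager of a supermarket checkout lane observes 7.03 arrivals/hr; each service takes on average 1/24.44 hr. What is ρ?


ρ = λ/μ = 7.03/24.44 = 0.2876

Final: 0.2876


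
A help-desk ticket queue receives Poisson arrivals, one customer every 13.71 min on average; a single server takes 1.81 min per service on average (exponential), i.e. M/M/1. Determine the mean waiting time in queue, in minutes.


λ = 60/13.71 = 4.3764 /hr
μ = 60/1.81 = 33.1492 /hr
ρ = λ/μ = 4.3764/33.1492 = 0.1320
Wq = ρ/(μ−λ) = 0.1320/(33.1492−4.3764) = 0.004588 hr
In minutes: 0.004588·60 = 0.2753 min

Final: 0.2753 min


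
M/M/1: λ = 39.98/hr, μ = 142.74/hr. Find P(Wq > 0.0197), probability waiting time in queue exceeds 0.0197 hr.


ρ = 39.98/142.74 = 0.2801
P(Wq > t) = ρ·e^{−(μ−λ)t} = 0.2801·e^{−2.0244}
= 0.2801·0.132077 = 0.036993

Final: 0.036993


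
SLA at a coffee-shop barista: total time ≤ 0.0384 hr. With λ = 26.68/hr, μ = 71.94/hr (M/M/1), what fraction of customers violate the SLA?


W ~ Exponential(μ−λ) for M/M/1.
μ − λ = 71.94 − 26.68 = 45.2600
P(W > t) = e^{−(μ−λ)t} = e^{−1.7380} = 0.175875

Final: 0.175875


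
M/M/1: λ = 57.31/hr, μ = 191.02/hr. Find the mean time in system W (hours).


W = 1/(μ−λ) = 1/(191.02 − 57.31) = 1/133.71 = 0.007479 hr

Final: 0.007479 hr


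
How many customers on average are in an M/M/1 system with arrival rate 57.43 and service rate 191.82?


ρ = λ/μ = 57.43/191.82 = 0.2994
L = ρ/(1−ρ) = 0.2994/(1 − 0.2994) = 0.2994/0.7006 = 0.4273

Final: 0.4273


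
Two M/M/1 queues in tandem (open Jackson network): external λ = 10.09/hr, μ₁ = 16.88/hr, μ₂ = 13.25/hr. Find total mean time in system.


Each node sees arrival rate λ = 10.09/hr (tandem ⇒ throughput preserved).
W₁ = 1/(μ₁−λ) = 1/(16.88−10.09) = 0.14728 hr
W₂ = 1/(μ₂−λ) = 1/(13.25−10.09) = 0.31646 hr
W_total = W₁ + W₂ = 0.14728 + 0.31646 = 0.46373 hr

Final: 0.46373 hr


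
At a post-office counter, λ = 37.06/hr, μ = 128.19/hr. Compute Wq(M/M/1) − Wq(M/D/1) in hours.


ρ = 37.06/128.19 = 0.2891
Wq(M/M/1) = ρ/(μ−λ) = 0.2891/91.13 = 0.003172 hr
Wq(M/D/1) = ρ/(2(μ−λ)) = 0.001586 hr
Savings = 0.003172 − 0.001586 = 0.001586 hr

Final: 0.001586 hr


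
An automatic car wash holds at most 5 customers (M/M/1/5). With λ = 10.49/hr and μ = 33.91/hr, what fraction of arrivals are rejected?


ρ = λ/μ = 10.49/33.91 = 0.3093
P_K = (1−ρ)ρ^K/(1−ρ^(K+1)) = (0.6907·0.002833)/(1 − 0.0008764)
= 0.001957/0.999124 = 0.001958

Final: 0.001958


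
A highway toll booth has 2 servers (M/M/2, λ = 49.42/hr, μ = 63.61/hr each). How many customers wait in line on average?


a = λ/μ = 0.7769; ρ = a/2 = 0.3885
P₀ = 0.440444
Lq = P₀·a^c·ρ / (c!·(1−ρ)²) = 0.440444·0.60361·0.3885/(2·0.37398)
= 0.13807

Final: 0.13807


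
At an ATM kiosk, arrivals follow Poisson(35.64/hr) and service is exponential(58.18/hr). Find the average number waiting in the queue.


ρ = 35.64/58.18 = 0.6126
Lq = ρ²/(1−ρ) = 0.3753/0.3874 = 0.9686

Final: 0.9686


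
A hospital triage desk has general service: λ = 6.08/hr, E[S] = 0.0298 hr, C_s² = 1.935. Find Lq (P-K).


ρ = λ·E[S] = 6.08·0.0298 = 0.1812
Lq = ρ²(1+C_s²)/(2(1−ρ)) = 0.03283·(1+1.935)/(2·0.8188)
= 0.03283·2.9350/1.6376 = 0.05883

Final: 0.05883


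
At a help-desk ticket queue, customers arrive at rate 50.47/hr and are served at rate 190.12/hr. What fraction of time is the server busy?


ρ = λ/μ = 50.47/190.12 = 0.2655

Final: 0.2655


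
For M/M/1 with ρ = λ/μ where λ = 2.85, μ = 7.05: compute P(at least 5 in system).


ρ = 2.85/7.05 = 0.4043
P(N ≥ n) = ρ^n = 0.4043^5 = 0.010796

Final: 0.010796


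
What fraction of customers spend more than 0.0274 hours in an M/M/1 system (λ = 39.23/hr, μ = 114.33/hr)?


W ~ Exponential(μ−λ) for M/M/1.
μ − λ = 114.33 − 39.23 = 75.1000
P(W > t) = e^{−(μ−λ)t} = e^{−2.0577} = 0.127742

Final: 0.127742


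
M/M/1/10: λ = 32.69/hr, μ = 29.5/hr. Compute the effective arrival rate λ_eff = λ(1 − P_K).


ρ = 1.1081; P_K = (1−ρ)ρ^10/(1−ρ^11) = 0.144185
λ_eff = λ(1 − P_K) = 32.69·(1 − 0.144185) = 32.69·0.855815 = 27.9766 /hr

Final: 27.9766 /hr


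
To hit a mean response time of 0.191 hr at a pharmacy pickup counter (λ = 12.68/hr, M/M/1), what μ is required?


W = 1/(μ−λ) ⇒ μ − λ = 1/W = 1/0.191 = 5.2356
μ = λ + 1/W = 12.68 + 5.2356 = 17.9156 per hr

Final: 17.9156 /hr


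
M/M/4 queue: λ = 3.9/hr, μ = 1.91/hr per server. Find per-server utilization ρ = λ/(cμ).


ρ = λ/(cμ) = 3.9/(4·1.91) = 3.9/7.64 = 0.5105

Final: 0.5105


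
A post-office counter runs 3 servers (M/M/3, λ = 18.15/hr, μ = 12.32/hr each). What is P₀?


a = λ/μ = 18.15/12.32 = 1.4732; ρ = a/c = 0.4911
Σ_{k=0}^{2} a^k/k! (terms k=0..2) = 1.00000 + 1.47321 + 1.08518 = 3.55839
Tail: a^3/(3!(1−ρ)) = 3.19741/(6·0.5089) = 1.04710
P₀ = 1/(3.55839 + 1.04710) = 1/4.60550 = 0.217132

Final: 0.217132


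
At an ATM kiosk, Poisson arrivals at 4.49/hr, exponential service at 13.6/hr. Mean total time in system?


W = 1/(μ−λ) = 1/(13.6 − 4.49) = 1/9.11 = 0.1098 hr

Final: 0.1098 hr


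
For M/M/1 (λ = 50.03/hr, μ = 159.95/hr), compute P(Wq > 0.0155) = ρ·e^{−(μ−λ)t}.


ρ = 50.03/159.95 = 0.3128
P(Wq > t) = ρ·e^{−(μ−λ)t} = 0.3128·e^{−1.7038}
= 0.3128·0.181998 = 0.056926

Final: 0.056926


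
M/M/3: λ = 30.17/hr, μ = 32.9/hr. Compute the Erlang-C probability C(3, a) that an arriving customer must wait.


a = λ/μ = 0.9170; ρ = a/3 = 0.3057
P₀ = 0.396418 (from M/M/c formula)
C(c,a) = [a^c/(c!(1−ρ))]·P₀ = [0.77115/(6·0.6943)]·0.396418
= 0.18511·0.396418 = 0.073380

Final: 0.073380


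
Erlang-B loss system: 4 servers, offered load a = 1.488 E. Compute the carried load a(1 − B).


B(4,1.488) = 0.046975 (Erlang-B)
Carried load = a(1 − B) = 1.488·(1 − 0.046975) = 1.488·0.953025 = 1.4181 E

Final: 1.4181 Erlangs


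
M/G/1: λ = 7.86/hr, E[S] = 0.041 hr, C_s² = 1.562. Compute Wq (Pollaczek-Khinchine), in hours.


ρ = λ·E[S] = 7.86·0.041 = 0.3223
E[S²] = E[S]²(1+C_s²) = 0.041²·(1+1.562) = 0.004307
Wq = λ·E[S²]/(2(1−ρ)) = 7.86·0.004307/(2·0.6777) = 0.02497 hr

Final: 0.02497 hr


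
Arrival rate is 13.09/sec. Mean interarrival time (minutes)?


Mean interarrival time = 1/λ = 1/13.09 second = 0.07639 second
In minutes: 0.07639 × 0.0166667 = 0.001273 min

Final: 0.001273 min


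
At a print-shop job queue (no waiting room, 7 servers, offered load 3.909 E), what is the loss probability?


B(c,a) = (a^c/c!) / Σ_{k=0}^{c} a^k/k!
a^7/7! = 2.767127
Σ terms (k=0..7): 1.00000 + 3.90900 + 7.64014 + 9.95510 + 9.72862 + 7.60584 + 4.95520 + 2.76713 = 47.561038
B = 2.767127/47.561038 = 0.058181

Final: 0.058181


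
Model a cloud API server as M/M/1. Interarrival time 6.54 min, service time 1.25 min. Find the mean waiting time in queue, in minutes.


λ = 60/6.54 = 9.1743 /hr
μ = 60/1.25 = 48.0000 /hr
ρ = λ/μ = 9.1743/48.0000 = 0.1911
Wq = ρ/(μ−λ) = 0.1911/(48.0000−9.1743) = 0.004923 hr
In minutes: 0.004923·60 = 0.2954 min

Final: 0.2954 min


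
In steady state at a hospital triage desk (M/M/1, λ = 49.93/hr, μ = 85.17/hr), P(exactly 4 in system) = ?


ρ = 49.93/85.17 = 0.5862
P_n = (1−ρ)·ρ^n = (1 − 0.5862)·0.5862^4 = 0.4138·0.118114 = 0.048871

Final: 0.048871


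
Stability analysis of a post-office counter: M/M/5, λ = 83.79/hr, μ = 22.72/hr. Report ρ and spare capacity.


Total capacity cμ = 5·22.72 = 113.60/hr
ρ = λ/(cμ) = 83.79/113.60 = 0.7376
Stable ⇔ ρ < 1: YES
Spare capacity = cμ − λ = 113.60 − 83.79 = 29.81/hr

Final: ρ = 0.7376; stable; margin = 29.81/hr


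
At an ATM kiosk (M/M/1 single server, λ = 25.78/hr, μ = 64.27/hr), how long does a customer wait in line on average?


ρ = 25.78/64.27 = 0.4011
Wq = ρ/(μ−λ) = 0.4011/(64.27 − 25.78) = 0.4011/38.49 = 0.01042 hr

Final: 0.01042 hr


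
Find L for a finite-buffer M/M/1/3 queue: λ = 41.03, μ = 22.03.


ρ = 41.03/22.03 = 1.8625
L = ρ[1 − (K+1)ρ^K + Kρ^(K+1)] / [(1−ρ)(1−ρ^(K+1))]
Numerator: 1.8625·(1 − 4·6.460425 + 3·12.032284) = 20.962278
Denominator: (-0.8625)·(-11.032284) = 9.514907
L = 20.962278/9.514907 = 2.2031

Final: 2.2031


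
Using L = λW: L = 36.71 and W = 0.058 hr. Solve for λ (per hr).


λ = L/W = 36.71/0.058 = 632.9310 /hr

Final: 632.9310 /hr


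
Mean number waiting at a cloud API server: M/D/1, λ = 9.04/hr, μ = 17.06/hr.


ρ = 9.04/17.06 = 0.5299
M/D/1: Lq = ρ²/(2(1−ρ)) = 0.2808/(2·0.4701) = 0.29864

Final: 0.29864


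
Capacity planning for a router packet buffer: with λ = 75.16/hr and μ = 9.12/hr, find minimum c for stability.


Stability requires cμ > λ ⇔ c > λ/μ.
λ/μ = 75.16/9.12 = 8.2412
Minimum integer c = ⌊8.2412⌋ + 1 = 9
Check: 9·9.12 = 82.08 > 75.16, while 8·9.12 = 72.96 ≤ 75.16

Final: 9 servers


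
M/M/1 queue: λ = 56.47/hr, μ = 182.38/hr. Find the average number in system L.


ρ = λ/μ = 56.47/182.38 = 0.3096
L = ρ/(1−ρ) = 0.3096/(1 − 0.3096) = 0.3096/0.6904 = 0.4485

Final: 0.4485


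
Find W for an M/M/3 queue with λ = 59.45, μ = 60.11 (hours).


a = 0.9890; ρ = 0.3297; P₀ = 0.367832
Lq = P₀·a^c·ρ/(c!(1−ρ)²) = 0.04351
Wq = Lq/λ = 0.04351/59.45 = 0.0007319 hr
W = Wq + 1/μ = 0.0007319 + 0.01664 = 0.01737 hr

Final: 0.01737 hr


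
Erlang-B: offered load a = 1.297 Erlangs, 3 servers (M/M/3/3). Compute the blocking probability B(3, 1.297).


B(c,a) = (a^c/c!) / Σ_{k=0}^{c} a^k/k!
a^3/3! = 0.363638
Σ terms (k=0..3): 1.00000 + 1.29700 + 0.84110 + 0.36364 = 3.501742
B = 0.363638/3.501742 = 0.103845

Final: 0.103845


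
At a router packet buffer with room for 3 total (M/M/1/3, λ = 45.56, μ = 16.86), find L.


ρ = 45.56/16.86 = 2.7023
L = ρ[1 − (K+1)ρ^K + Kρ^(K+1)] / [(1−ρ)(1−ρ^(K+1))]
Numerator: 2.7023·(1 − 4·19.732333 + 3·53.321773) = 221.682061
Denominator: (-1.7023)·(-52.321773) = 89.064940
L = 221.682061/89.064940 = 2.4890

Final: 2.4890


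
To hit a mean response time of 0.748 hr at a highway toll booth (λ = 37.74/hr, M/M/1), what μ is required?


W = 1/(μ−λ) ⇒ μ − λ = 1/W = 1/0.748 = 1.3369
μ = λ + 1/W = 37.74 + 1.3369 = 39.0769 per hr

Final: 39.0769 /hr


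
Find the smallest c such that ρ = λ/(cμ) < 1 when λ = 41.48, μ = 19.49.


Stability requires cμ > λ ⇔ c > λ/μ.
λ/μ = 41.48/19.49 = 2.1283
Minimum integer c = ⌊2.1283⌋ + 1 = 3
Check: 3·19.49 = 58.47 > 41.48, while 2·19.49 = 38.98 ≤ 41.48

Final: 3 servers


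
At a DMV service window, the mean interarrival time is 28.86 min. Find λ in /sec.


λ = 1/(interarrival time) in consistent units.
1 second = 0.0166667 min, so λ = 0.0166667/28.86 = 0.0005775 per second

Final: 0.0005775 /sec


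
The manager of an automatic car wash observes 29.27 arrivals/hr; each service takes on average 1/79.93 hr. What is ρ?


ρ = λ/μ = 29.27/79.93 = 0.3662

Final: 0.3662


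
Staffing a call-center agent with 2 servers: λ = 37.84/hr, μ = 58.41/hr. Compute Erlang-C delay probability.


a = λ/μ = 0.6478; ρ = a/2 = 0.3239
P₀ = 0.510669 (from M/M/c formula)
C(c,a) = [a^c/(c!(1−ρ))]·P₀ = [0.41969/(2·0.6761)]·0.510669
= 0.31038·0.510669 = 0.158503

Final: 0.158503


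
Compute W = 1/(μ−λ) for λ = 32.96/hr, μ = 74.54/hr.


W = 1/(μ−λ) = 1/(74.54 − 32.96) = 1/41.58 = 0.02405 hr

Final: 0.02405 hr


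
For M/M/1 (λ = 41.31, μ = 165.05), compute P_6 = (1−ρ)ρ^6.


ρ = 41.31/165.05 = 0.2503
P_n = (1−ρ)·ρ^n = (1 − 0.2503)·0.2503^6 = 0.7497·0.0002458 = 0.0001843

Final: 0.0001843


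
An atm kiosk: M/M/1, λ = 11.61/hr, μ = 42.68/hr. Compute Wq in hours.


ρ = 11.61/42.68 = 0.2720
Wq = ρ/(μ−λ) = 0.2720/(42.68 − 11.61) = 0.2720/31.07 = 0.008755 hr

Final: 0.008755 hr


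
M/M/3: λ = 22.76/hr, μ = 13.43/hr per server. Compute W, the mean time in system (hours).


a = 1.6947; ρ = 0.5649; P₀ = 0.166800
Lq = P₀·a^c·ρ/(c!(1−ρ)²) = 0.40378
Wq = Lq/λ = 0.40378/22.76 = 0.01774 hr
W = Wq + 1/μ = 0.01774 + 0.07446 = 0.09220 hr

Final: 0.09220 hr


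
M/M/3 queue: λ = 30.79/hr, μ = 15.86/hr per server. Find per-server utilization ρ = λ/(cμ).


ρ = λ/(cμ) = 30.79/(3·15.86) = 30.79/47.58 = 0.6471

Final: 0.6471


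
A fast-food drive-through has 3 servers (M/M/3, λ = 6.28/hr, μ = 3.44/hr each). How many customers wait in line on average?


a = λ/μ = 1.8256; ρ = a/3 = 0.6085
P₀ = 0.141198
Lq = P₀·a^c·ρ / (c!·(1−ρ)²) = 0.141198·6.08420·0.6085/(6·0.15325)
= 0.56853

Final: 0.56853


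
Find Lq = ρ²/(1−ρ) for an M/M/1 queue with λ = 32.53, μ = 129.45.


ρ = 32.53/129.45 = 0.2513
Lq = ρ²/(1−ρ) = 0.06315/0.7487 = 0.08434

Final: 0.08434


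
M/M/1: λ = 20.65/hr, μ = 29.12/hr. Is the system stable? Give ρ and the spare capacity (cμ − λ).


Total capacity cμ = 1·29.12 = 29.12/hr
ρ = λ/(cμ) = 20.65/29.12 = 0.7091
Stable ⇔ ρ < 1: YES
Spare capacity = cμ − λ = 29.12 − 20.65 = 8.47/hr

Final: ρ = 0.7091; stable; margin = 8.47/hr


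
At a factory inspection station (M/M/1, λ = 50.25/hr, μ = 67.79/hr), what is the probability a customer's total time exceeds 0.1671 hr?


W ~ Exponential(μ−λ) for M/M/1.
μ − λ = 67.79 − 50.25 = 17.5400
P(W > t) = e^{−(μ−λ)t} = e^{−2.9309} = 0.053347

Final: 0.053347


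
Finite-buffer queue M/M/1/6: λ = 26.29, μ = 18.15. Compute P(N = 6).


ρ = λ/μ = 26.29/18.15 = 1.4485
P_K = (1−ρ)ρ^K/(1−ρ^(K+1)) = (-0.4485·9.235996)/(1 − 13.378200)
= -4.142204/-12.378200 = 0.334637

Final: 0.334637


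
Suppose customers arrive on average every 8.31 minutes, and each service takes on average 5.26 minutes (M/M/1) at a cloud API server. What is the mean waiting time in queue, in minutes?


λ = 60/8.31 = 7.2202 /hr
μ = 60/5.26 = 11.4068 /hr
ρ = λ/μ = 7.2202/11.4068 = 0.6330
Wq = ρ/(μ−λ) = 0.6330/(11.4068−7.2202) = 0.15119 hr
In minutes: 0.15119·60 = 9.071 min

Final: 9.071 min


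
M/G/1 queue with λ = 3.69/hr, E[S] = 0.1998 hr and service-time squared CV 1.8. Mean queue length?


ρ = λ·E[S] = 3.69·0.1998 = 0.7373
Lq = ρ²(1+C_s²)/(2(1−ρ)) = 0.5436·(1+1.8)/(2·0.2627)
= 0.5436·2.8000/0.5255 = 2.89634

Final: 2.89634


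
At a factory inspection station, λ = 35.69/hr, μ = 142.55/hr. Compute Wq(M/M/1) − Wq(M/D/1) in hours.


ρ = 35.69/142.55 = 0.2504
Wq(M/M/1) = ρ/(μ−λ) = 0.2504/106.86 = 0.002343 hr
Wq(M/D/1) = ρ/(2(μ−λ)) = 0.001171 hr
Savings = 0.002343 − 0.001171 = 0.001171 hr

Final: 0.001171 hr


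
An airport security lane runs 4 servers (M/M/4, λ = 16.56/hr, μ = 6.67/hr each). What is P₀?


a = λ/μ = 16.56/6.67 = 2.4828; ρ = a/c = 0.6207
Σ_{k=0}^{3} a^k/k! (terms k=0..3) = 1.00000 + 2.48276 + 3.08205 + 2.55066 = 9.11546
Tail: a^4/(4!(1−ρ)) = 37.99601/(24·0.3793) = 4.17380
P₀ = 1/(9.11546 + 4.17380) = 1/13.28927 = 0.075249

Final: 0.075249


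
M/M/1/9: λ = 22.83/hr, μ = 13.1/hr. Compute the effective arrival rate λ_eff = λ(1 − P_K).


ρ = 1.7427; P_K = (1−ρ)ρ^9/(1−ρ^10) = 0.427849
λ_eff = λ(1 − P_K) = 22.83·(1 − 0.427849) = 22.83·0.572151 = 13.0622 /hr

Final: 13.0622 /hr


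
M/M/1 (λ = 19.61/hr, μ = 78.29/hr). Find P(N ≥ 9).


ρ = 19.61/78.29 = 0.2505
P(N ≥ n) = ρ^n = 0.2505^9 = 0.000003881

Final: 0.000003881


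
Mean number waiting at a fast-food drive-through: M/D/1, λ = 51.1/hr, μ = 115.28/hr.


ρ = 51.1/115.28 = 0.4433
M/D/1: Lq = ρ²/(2(1−ρ)) = 0.1965/(2·0.5567) = 0.17646

Final: 0.17646


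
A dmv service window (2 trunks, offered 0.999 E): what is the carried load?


B(2,0.999) = 0.199760 (Erlang-B)
Carried load = a(1 − B) = 0.999·(1 − 0.199760) = 0.999·0.800240 = 0.7994 E

Final: 0.7994 Erlangs


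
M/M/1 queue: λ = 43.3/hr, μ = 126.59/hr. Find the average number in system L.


ρ = λ/μ = 43.3/126.59 = 0.3420
L = ρ/(1−ρ) = 0.3420/(1 − 0.3420) = 0.3420/0.6580 = 0.5199

Final: 0.5199


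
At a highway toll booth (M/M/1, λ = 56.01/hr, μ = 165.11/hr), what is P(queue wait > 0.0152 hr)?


ρ = 56.01/165.11 = 0.3392
P(Wq > t) = ρ·e^{−(μ−λ)t} = 0.3392·e^{−1.6583}
= 0.3392·0.190459 = 0.064609

Final: 0.064609


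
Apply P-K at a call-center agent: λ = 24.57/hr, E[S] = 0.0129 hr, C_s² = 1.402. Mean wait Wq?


ρ = λ·E[S] = 24.57·0.0129 = 0.3170
E[S²] = E[S]²(1+C_s²) = 0.0129²·(1+1.402) = 0.0003997
Wq = λ·E[S²]/(2(1−ρ)) = 24.57·0.0003997/(2·0.6830) = 0.007189 hr

Final: 0.007189 hr


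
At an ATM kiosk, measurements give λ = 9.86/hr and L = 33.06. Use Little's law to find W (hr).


W = L/λ = 33.06/9.86 = 3.3529 hr

Final: 3.3529 hr


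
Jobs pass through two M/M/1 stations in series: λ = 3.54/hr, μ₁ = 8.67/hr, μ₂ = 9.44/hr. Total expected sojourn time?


Each node sees arrival rate λ = 3.54/hr (tandem ⇒ throughput preserved).
W₁ = 1/(μ₁−λ) = 1/(8.67−3.54) = 0.19493 hr
W₂ = 1/(μ₂−λ) = 1/(9.44−3.54) = 0.16949 hr
W_total = W₁ + W₂ = 0.19493 + 0.16949 = 0.36442 hr

Final: 0.36442 hr


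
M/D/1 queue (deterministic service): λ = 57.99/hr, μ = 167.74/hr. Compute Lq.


ρ = 57.99/167.74 = 0.3457
M/D/1: Lq = ρ²/(2(1−ρ)) = 0.1195/(2·0.6543) = 0.09133

Final: 0.09133


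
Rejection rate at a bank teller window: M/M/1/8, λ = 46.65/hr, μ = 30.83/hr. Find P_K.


ρ = λ/μ = 46.65/30.83 = 1.5131
P_K = (1−ρ)ρ^K/(1−ρ^(K+1)) = (-0.5131·27.480523)/(1 − 41.581783)
= -14.101261/-40.581783 = 0.347478

Final: 0.347478


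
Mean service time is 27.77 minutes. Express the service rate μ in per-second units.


μ = 1/(service time) in consistent units.
1 second = 0.0166667 min, so μ = 0.0166667/27.77 = 0.0006002 per second

Final: 0.0006002 /sec


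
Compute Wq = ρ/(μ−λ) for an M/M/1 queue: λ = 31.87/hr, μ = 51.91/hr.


ρ = 31.87/51.91 = 0.6139
Wq = ρ/(μ−λ) = 0.6139/(51.91 − 31.87) = 0.6139/20.04 = 0.03064 hr

Final: 0.03064 hr


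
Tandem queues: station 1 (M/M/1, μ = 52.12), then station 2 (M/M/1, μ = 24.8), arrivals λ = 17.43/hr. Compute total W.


Each node sees arrival rate λ = 17.43/hr (tandem ⇒ throughput preserved).
W₁ = 1/(μ₁−λ) = 1/(52.12−17.43) = 0.02883 hr
W₂ = 1/(μ₂−λ) = 1/(24.8−17.43) = 0.13569 hr
W_total = W₁ + W₂ = 0.02883 + 0.13569 = 0.16451 hr

Final: 0.16451 hr


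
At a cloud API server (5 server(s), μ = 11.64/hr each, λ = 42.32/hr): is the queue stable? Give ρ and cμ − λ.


Total capacity cμ = 5·11.64 = 58.20/hr
ρ = λ/(cμ) = 42.32/58.20 = 0.7271
Stable ⇔ ρ < 1: YES
Spare capacity = cμ − λ = 58.20 − 42.32 = 15.88/hr

Final: ρ = 0.7271; stable; margin = 15.88/hr


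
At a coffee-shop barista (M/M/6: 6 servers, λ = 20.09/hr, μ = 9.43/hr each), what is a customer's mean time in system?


a = 2.1304; ρ = 0.3551; P₀ = 0.118528
Lq = P₀·a^c·ρ/(c!(1−ρ)²) = 0.01314
Wq = Lq/λ = 0.01314/20.09 = 0.0006541 hr
W = Wq + 1/μ = 0.0006541 + 0.10604 = 0.10670 hr

Final: 0.10670 hr


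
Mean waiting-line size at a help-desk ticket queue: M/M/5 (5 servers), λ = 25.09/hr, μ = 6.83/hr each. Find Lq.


a = λ/μ = 3.6735; ρ = a/5 = 0.7347
P₀ = 0.020711
Lq = P₀·a^c·ρ / (c!·(1−ρ)²) = 0.020711·668.95944·0.7347/(120·0.07038)
= 1.20520

Final: 1.20520


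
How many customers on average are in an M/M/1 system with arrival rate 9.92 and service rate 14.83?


ρ = λ/μ = 9.92/14.83 = 0.6689
L = ρ/(1−ρ) = 0.6689/(1 − 0.6689) = 0.6689/0.3311 = 2.0204

Final: 2.0204


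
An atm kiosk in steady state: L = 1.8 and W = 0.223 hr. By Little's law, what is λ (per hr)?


λ = L/W = 1.8/0.223 = 8.0717 /hr

Final: 8.0717 /hr


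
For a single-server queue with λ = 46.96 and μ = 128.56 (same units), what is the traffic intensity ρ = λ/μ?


ρ = λ/μ = 46.96/128.56 = 0.3653

Final: 0.3653


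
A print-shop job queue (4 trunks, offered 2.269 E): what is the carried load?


B(4,2.269) = 0.124166 (Erlang-B)
Carried load = a(1 − B) = 2.269·(1 − 0.124166) = 2.269·0.875834 = 1.9873 E

Final: 1.9873 Erlangs


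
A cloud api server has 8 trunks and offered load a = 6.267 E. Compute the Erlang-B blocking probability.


B(c,a) = (a^c/c!) / Σ_{k=0}^{c} a^k/k!
a^8/8! = 59.014269
Σ terms (k=0..8): 1.00000 + 6.26700 + 19.63764 + 41.02304 + 64.27285 + 80.55959 + 84.14449 + 75.33336 + 59.01427 = 431.252232
B = 59.014269/431.252232 = 0.136844

Final: 0.136844


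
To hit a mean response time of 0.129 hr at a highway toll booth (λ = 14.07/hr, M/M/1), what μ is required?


W = 1/(μ−λ) ⇒ μ − λ = 1/W = 1/0.129 = 7.7519
μ = λ + 1/W = 14.07 + 7.7519 = 21.8219 per hr

Final: 21.8219 /hr


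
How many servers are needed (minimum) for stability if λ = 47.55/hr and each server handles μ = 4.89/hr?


Stability requires cμ > λ ⇔ c > λ/μ.
λ/μ = 47.55/4.89 = 9.7239
Minimum integer c = ⌊9.7239⌋ + 1 = 10
Check: 10·4.89 = 48.90 > 47.55, while 9·4.89 = 44.01 ≤ 47.55

Final: 10 servers


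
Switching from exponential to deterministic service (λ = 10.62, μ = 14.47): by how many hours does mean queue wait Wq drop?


ρ = 10.62/14.47 = 0.7339
Wq(M/M/1) = ρ/(μ−λ) = 0.7339/3.85 = 0.19063 hr
Wq(M/D/1) = ρ/(2(μ−λ)) = 0.09532 hr
Savings = 0.19063 − 0.09532 = 0.09532 hr

Final: 0.09532 hr
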